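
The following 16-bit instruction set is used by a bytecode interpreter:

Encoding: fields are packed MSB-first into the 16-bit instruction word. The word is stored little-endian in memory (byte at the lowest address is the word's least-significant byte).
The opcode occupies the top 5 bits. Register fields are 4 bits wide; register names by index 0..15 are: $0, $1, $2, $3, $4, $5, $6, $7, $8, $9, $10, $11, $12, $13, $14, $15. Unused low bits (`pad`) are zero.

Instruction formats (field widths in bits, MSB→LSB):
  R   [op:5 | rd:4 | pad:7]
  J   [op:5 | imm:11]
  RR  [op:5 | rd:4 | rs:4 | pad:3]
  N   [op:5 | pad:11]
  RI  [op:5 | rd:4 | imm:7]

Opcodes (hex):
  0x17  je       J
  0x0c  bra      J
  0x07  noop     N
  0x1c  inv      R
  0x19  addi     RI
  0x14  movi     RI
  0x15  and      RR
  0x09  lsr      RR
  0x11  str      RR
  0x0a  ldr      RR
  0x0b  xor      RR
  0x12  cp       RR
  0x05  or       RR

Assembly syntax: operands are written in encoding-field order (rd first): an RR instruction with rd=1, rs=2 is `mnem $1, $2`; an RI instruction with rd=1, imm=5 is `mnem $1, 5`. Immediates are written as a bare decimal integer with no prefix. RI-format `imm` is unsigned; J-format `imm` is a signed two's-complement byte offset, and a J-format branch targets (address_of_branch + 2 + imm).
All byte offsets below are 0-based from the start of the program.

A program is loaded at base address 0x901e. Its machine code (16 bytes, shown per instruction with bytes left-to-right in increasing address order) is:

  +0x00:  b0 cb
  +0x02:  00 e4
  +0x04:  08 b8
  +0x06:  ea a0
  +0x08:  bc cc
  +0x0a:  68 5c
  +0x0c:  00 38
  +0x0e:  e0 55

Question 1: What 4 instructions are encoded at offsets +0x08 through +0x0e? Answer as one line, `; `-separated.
@+08  little-endian(bc cc) = 0xccbc
  op=0xccbc>>11=0x19 ⇒ addi (RI)
  rd@[10:7]=0x9 ⇒ $9
  imm@[6:0]=0x3c ⇒ 60
@+0a  little-endian(68 5c) = 0x5c68
  op=0x5c68>>11=0xb ⇒ xor (RR)
  rd@[10:7]=0x8 ⇒ $8
  rs@[6:3]=0xd ⇒ $13
@+0c  little-endian(00 38) = 0x3800
  op=0x3800>>11=0x7 ⇒ noop (N)
@+0e  little-endian(e0 55) = 0x55e0
  op=0x55e0>>11=0xa ⇒ ldr (RR)
  rd@[10:7]=0xb ⇒ $11
  rs@[6:3]=0xc ⇒ $12

addi $9, 60; xor $8, $13; noop; ldr $11, $12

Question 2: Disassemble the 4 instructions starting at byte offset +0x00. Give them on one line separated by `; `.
addi $7, 48; inv $8; je 8; movi $1, 106

off 0x00: read b0 cb as little → 0xcbb0
  opcode bits[15:11]=0x19: addi/RI
  [10:7] rd=7 = $7
  [6:0] imm=48 = 48
off 0x02: read 00 e4 as little → 0xe400
  opcode bits[15:11]=0x1c: inv/R
  [10:7] rd=8 = $8
off 0x04: read 08 b8 as little → 0xb808
  opcode bits[15:11]=0x17: je/J
  [10:0] imm=8 = 8
off 0x06: read ea a0 as little → 0xa0ea
  opcode bits[15:11]=0x14: movi/RI
  [10:7] rd=1 = $1
  [6:0] imm=106 = 106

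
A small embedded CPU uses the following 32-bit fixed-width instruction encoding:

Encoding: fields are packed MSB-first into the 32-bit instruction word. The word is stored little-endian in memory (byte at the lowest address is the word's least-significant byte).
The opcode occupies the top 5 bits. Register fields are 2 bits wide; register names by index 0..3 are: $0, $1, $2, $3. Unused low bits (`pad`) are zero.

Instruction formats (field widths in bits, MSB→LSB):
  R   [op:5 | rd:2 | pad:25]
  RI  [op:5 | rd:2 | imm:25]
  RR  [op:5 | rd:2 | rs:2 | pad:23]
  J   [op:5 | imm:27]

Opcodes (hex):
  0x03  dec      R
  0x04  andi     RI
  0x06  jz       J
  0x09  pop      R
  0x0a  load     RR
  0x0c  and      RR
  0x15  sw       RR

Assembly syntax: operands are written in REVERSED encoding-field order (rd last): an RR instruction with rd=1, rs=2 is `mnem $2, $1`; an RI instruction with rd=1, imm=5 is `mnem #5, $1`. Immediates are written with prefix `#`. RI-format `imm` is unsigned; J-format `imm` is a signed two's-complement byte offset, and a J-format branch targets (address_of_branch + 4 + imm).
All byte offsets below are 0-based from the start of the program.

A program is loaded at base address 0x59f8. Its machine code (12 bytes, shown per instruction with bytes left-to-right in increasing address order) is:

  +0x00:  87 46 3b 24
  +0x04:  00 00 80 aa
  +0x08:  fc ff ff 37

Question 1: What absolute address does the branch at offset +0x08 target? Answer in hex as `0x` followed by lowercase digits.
0x5a00

@+08  little-endian(fc ff ff 37) = 0x37fffffc
  top 5b → 0x6 → jz [J]
  imm: (w>>0)&0x7ffffff=0x7fffffc (s27→-4) → #-4
  target = base 0x59f8 + off 0x08 + 4 + imm -4 = 0x5a00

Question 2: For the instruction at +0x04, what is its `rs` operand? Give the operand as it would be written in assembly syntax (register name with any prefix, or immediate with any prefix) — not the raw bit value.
off 0x04: read 00 00 80 aa as little → 0xaa800000
  opcode bits[31:27]=0x15: sw/RR
  rd: (w>>25)&0x3=0x1 → $1
  rs: (w>>23)&0x3=0x1 → $1

$1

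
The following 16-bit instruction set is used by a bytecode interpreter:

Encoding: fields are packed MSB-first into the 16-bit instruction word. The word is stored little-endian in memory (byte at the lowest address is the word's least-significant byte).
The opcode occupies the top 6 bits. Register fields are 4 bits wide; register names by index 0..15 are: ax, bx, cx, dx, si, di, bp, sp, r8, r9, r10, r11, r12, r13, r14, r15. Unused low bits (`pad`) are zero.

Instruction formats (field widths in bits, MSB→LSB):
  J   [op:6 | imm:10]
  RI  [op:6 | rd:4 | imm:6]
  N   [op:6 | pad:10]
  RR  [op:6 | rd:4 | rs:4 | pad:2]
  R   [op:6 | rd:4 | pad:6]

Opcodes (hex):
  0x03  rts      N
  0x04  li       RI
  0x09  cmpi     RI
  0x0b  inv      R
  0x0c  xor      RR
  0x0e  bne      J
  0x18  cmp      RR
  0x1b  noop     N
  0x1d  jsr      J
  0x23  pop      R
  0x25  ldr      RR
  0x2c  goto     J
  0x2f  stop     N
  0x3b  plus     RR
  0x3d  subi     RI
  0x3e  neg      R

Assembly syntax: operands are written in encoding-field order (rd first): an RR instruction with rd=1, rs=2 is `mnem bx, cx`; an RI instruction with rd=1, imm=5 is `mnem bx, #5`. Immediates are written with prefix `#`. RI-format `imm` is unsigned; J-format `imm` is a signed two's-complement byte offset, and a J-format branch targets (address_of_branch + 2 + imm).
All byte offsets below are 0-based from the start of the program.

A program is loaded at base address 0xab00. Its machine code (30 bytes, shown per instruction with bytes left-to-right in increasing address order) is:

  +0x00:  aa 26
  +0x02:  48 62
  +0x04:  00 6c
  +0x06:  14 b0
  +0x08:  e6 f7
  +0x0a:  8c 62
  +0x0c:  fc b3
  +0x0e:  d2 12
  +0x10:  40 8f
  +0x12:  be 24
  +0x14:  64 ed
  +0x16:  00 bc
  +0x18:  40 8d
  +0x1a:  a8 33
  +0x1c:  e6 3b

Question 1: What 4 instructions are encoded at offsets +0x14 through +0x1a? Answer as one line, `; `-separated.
plus di, r9; stop; pop di; xor r14, r10

[14] 64 ed → 0xed64
  top 6b → 0x3b → plus [RR]
  rd: (w>>6)&0xf=0x5 → di
  rs: (w>>2)&0xf=0x9 → r9
[16] 00 bc → 0xbc00
  top 6b → 0x2f → stop [N]
[18] 40 8d → 0x8d40
  top 6b → 0x23 → pop [R]
  rd: (w>>6)&0xf=0x5 → di
[1a] a8 33 → 0x33a8
  top 6b → 0xc → xor [RR]
  rd: (w>>6)&0xf=0xe → r14
  rs: (w>>2)&0xf=0xa → r10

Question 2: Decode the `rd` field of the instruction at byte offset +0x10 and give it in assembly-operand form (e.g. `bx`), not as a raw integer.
r13

off 0x10: read 40 8f as little → 0x8f40
  op=0x8f40>>10=0x23 ⇒ pop (R)
  rd: (w>>6)&0xf=0xd → r13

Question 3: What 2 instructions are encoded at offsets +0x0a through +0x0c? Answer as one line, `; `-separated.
+0x0a: 8c 62 ⇒ word 0x628c (little)
  opcode bits[15:10]=0x18: cmp/RR
  rd: (w>>6)&0xf=0xa → r10
  rs: (w>>2)&0xf=0x3 → dx
+0x0c: fc b3 ⇒ word 0xb3fc (little)
  opcode bits[15:10]=0x2c: goto/J
  imm: (w>>0)&0x3ff=0x3fc (s10→-4) → #-4

cmp r10, dx; goto #-4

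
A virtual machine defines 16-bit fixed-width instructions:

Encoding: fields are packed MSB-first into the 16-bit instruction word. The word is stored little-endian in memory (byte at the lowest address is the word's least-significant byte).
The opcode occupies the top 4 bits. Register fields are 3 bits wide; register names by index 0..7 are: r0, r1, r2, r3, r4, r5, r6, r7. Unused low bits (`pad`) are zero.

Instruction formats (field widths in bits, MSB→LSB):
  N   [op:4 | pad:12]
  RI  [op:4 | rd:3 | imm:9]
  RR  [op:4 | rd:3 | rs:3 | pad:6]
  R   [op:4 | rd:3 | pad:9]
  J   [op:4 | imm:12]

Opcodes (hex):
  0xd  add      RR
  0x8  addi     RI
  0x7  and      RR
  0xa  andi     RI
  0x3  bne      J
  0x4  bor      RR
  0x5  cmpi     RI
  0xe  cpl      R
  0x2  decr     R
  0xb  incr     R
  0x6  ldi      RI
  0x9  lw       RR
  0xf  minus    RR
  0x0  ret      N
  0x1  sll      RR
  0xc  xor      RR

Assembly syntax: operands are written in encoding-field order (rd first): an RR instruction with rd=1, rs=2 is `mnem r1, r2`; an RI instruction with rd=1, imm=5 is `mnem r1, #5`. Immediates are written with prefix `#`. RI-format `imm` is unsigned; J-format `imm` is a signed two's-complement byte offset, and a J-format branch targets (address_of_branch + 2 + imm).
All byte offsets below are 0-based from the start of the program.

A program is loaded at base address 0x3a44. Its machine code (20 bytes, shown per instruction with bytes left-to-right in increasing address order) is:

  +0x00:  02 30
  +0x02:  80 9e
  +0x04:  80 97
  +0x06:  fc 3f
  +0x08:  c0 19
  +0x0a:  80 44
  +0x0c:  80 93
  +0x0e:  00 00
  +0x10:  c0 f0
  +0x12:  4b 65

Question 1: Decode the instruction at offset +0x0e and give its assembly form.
[0e] 00 00 → 0x0000
  top 4b → 0x0 → ret [N]

ret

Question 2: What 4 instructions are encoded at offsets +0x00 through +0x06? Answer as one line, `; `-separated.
bne #2; lw r7, r2; lw r3, r6; bne #-4

+0x00: 02 30 ⇒ word 0x3002 (little)
  top 4b → 0x3 → bne [J]
  imm@[11:0]=0x2 ⇒ #2
+0x02: 80 9e ⇒ word 0x9e80 (little)
  top 4b → 0x9 → lw [RR]
  rd@[11:9]=0x7 ⇒ r7
  rs@[8:6]=0x2 ⇒ r2
+0x04: 80 97 ⇒ word 0x9780 (little)
  top 4b → 0x9 → lw [RR]
  rd@[11:9]=0x3 ⇒ r3
  rs@[8:6]=0x6 ⇒ r6
+0x06: fc 3f ⇒ word 0x3ffc (little)
  top 4b → 0x3 → bne [J]
  imm@[11:0]=0xffc (s12→-4) ⇒ #-4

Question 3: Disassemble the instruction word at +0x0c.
@+0c  little-endian(80 93) = 0x9380
  op=0x9380>>12=0x9 ⇒ lw (RR)
  [11:9] rd=1 = r1
  [8:6] rs=6 = r6

lw r1, r6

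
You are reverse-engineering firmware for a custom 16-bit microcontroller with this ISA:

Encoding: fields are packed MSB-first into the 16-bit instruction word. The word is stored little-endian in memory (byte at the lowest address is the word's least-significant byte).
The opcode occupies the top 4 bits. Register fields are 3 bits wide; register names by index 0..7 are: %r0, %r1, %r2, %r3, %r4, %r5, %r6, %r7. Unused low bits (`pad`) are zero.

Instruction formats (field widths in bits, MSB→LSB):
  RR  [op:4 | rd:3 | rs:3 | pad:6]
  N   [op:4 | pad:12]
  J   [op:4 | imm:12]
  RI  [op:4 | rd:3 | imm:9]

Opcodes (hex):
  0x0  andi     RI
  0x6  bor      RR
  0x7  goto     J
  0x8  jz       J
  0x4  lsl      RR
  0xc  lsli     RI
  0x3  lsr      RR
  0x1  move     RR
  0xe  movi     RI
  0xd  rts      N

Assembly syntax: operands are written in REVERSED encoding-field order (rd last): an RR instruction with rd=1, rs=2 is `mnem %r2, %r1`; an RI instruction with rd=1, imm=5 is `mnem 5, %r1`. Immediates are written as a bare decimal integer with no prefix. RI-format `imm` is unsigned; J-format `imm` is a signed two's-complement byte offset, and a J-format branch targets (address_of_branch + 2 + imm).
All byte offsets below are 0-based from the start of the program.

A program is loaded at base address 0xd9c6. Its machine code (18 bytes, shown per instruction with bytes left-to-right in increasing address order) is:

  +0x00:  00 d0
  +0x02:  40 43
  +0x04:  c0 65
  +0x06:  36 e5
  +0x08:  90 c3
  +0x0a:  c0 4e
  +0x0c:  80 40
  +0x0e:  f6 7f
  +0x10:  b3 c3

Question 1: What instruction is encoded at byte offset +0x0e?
[0e] f6 7f → 0x7ff6
  opcode bits[15:12]=0x7: goto/J
  imm: (w>>0)&0xfff=0xff6 (s12→-10) → -10

goto -10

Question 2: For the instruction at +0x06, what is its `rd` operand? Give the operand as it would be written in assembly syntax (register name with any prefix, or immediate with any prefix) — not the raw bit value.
%r2

[06] 36 e5 → 0xe536
  top 4b → 0xe → movi [RI]
  rd@[11:9]=0x2 ⇒ %r2
  imm@[8:0]=0x136 ⇒ 310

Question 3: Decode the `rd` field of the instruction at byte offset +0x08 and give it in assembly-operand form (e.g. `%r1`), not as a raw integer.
@+08  little-endian(90 c3) = 0xc390
  top 4b → 0xc → lsli [RI]
  rd@[11:9]=0x1 ⇒ %r1
  imm@[8:0]=0x190 ⇒ 400

%r1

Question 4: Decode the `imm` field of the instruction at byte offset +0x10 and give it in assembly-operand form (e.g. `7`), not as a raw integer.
[10] b3 c3 → 0xc3b3
  top 4b → 0xc → lsli [RI]
  rd@[11:9]=0x1 ⇒ %r1
  imm@[8:0]=0x1b3 ⇒ 435

435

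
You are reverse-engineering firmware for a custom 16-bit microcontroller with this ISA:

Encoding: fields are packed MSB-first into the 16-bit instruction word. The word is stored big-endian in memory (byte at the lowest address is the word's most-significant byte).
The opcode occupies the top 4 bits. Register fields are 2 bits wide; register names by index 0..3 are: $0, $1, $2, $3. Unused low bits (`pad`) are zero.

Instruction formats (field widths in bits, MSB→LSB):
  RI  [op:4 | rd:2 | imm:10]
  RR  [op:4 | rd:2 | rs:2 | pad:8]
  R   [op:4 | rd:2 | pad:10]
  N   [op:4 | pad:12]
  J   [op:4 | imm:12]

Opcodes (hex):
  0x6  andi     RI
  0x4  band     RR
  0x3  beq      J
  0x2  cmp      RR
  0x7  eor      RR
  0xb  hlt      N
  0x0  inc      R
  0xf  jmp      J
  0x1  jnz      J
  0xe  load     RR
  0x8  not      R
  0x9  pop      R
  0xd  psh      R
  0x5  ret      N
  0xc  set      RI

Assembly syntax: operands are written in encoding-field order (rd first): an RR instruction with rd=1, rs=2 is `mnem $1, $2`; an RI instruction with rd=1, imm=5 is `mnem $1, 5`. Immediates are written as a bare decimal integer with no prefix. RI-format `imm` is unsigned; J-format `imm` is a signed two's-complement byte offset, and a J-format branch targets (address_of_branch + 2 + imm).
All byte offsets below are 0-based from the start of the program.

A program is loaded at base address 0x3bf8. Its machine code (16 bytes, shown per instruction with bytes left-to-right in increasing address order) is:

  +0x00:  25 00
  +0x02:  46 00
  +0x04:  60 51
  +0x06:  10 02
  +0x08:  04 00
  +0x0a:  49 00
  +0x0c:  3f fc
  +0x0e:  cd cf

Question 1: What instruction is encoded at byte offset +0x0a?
@+0a  big-endian(49 00) = 0x4900
  opcode bits[15:12]=0x4: band/RR
  rd@[11:10]=0x2 ⇒ $2
  rs@[9:8]=0x1 ⇒ $1

band $2, $1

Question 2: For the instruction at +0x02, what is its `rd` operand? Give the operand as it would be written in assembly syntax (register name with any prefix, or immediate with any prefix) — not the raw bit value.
$1

+0x02: 46 00 ⇒ word 0x4600 (big)
  op=0x4600>>12=0x4 ⇒ band (RR)
  rd: (w>>10)&0x3=0x1 → $1
  rs: (w>>8)&0x3=0x2 → $2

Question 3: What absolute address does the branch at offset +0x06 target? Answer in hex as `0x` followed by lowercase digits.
0x3c02

@+06  big-endian(10 02) = 0x1002
  opcode bits[15:12]=0x1: jnz/J
  imm: (w>>0)&0xfff=0x2 → 2
  target = base 0x3bf8 + off 0x06 + 2 + imm 2 = 0x3c02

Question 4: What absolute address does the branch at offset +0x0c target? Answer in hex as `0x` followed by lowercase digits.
off 0x0c: read 3f fc as big → 0x3ffc
  top 4b → 0x3 → beq [J]
  [11:0] imm=4092 (s12→-4) = -4
  target = base 0x3bf8 + off 0x0c + 2 + imm -4 = 0x3c02

0x3c02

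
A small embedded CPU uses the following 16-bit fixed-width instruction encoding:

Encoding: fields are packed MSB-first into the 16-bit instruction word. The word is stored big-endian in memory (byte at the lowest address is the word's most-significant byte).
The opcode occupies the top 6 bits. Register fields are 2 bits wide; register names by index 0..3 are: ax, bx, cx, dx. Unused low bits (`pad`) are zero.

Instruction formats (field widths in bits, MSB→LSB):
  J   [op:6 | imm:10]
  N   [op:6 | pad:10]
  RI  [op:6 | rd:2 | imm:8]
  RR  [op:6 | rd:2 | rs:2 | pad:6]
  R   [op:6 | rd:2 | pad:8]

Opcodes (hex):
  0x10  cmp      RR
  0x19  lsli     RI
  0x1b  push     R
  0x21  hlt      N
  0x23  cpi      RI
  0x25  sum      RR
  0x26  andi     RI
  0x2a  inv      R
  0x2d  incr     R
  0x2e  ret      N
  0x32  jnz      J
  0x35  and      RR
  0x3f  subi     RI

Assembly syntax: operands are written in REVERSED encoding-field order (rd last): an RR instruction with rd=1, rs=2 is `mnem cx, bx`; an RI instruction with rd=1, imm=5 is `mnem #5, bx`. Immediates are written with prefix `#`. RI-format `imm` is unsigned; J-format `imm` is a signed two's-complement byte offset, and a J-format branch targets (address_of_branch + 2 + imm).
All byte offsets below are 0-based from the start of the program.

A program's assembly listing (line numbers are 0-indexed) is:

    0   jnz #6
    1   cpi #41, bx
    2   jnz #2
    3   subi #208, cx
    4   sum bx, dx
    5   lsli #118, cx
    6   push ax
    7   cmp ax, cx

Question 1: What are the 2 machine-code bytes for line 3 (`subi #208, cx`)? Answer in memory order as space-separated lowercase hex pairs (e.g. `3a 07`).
L3: subi op=0x3f:6|rd=2:2|imm=208:8 ⇒ 0xfed0 ⇒ big fe d0

fe d0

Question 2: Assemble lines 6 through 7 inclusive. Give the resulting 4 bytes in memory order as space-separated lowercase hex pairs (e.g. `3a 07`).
6c 00 42 00

L6: push op=0x1b:6|rd=0:2|pad=0:8 ⇒ 0x6c00 ⇒ big 6c 00
L7: cmp op=0x10:6|rd=2:2|rs=0:2|pad=0:6 ⇒ 0x4200 ⇒ big 42 00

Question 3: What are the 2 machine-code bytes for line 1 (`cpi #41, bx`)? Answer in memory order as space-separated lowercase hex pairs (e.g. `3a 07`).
8d 29

1. cpi fields op=0x23:6|rd=1:2|imm=41:8 → word 8d29h → 8d 29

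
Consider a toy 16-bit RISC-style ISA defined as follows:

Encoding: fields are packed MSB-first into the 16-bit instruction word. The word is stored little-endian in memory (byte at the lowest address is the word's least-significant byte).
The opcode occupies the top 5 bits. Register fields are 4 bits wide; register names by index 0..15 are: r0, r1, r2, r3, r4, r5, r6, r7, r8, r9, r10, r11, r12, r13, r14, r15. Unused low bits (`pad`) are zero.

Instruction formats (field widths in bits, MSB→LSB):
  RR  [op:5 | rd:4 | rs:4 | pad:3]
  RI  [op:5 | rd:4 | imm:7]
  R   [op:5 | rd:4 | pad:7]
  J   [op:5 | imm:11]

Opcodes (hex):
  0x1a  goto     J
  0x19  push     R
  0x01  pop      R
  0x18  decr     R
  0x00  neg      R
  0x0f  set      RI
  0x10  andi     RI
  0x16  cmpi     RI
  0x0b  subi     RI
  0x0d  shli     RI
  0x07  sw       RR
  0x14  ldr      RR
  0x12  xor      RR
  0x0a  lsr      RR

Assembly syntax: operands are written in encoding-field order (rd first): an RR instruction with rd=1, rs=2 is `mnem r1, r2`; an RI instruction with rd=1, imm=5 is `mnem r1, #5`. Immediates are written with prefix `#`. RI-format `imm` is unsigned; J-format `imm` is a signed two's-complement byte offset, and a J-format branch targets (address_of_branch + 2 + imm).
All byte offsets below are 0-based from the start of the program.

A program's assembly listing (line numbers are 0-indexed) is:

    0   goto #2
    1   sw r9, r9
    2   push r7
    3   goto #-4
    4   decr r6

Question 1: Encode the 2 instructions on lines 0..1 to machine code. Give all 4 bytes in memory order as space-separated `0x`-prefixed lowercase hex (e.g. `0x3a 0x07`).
0x02 0xd0 0xc8 0x3c

L0: goto op=0x1a:5|imm=2:11 ⇒ 0xd002 ⇒ little 02 d0
L1: sw op=0x7:5|rd=9:4|rs=9:4|pad=0:3 ⇒ 0x3cc8 ⇒ little c8 3c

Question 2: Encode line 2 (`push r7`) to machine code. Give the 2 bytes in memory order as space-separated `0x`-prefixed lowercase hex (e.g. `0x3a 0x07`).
L2: push op=0x19:5|rd=7:4|pad=0:7 ⇒ 0xcb80 ⇒ little 80 cb

0x80 0xcb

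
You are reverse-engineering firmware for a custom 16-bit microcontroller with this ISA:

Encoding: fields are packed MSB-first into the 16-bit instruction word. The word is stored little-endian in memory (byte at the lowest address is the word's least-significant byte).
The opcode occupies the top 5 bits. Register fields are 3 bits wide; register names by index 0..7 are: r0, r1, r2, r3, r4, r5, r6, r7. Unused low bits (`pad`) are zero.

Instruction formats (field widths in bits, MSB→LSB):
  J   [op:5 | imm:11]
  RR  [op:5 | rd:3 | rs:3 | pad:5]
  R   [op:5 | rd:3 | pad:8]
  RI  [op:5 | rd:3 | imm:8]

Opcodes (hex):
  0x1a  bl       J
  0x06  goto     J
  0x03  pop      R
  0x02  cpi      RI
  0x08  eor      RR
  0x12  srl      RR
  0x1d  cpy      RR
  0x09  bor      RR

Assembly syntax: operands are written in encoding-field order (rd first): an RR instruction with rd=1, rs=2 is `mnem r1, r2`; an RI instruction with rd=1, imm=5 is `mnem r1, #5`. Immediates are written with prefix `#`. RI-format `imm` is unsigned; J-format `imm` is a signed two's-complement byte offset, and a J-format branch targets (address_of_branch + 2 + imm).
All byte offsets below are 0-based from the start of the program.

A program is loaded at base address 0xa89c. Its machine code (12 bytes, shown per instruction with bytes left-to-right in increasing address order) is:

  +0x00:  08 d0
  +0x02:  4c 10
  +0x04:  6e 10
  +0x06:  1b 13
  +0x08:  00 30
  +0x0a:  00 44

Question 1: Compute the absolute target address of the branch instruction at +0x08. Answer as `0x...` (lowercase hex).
[08] 00 30 → 0x3000
  top 5b → 0x6 → goto [J]
  imm@[10:0]=0x0 ⇒ #0
  target = base 0xa89c + off 0x08 + 2 + imm 0 = 0xa8a6

0xa8a6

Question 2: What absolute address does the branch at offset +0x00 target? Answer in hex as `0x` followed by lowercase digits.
0xa8a6

off 0x00: read 08 d0 as little → 0xd008
  opcode bits[15:11]=0x1a: bl/J
  imm: (w>>0)&0x7ff=0x8 → #8
  target = base 0xa89c + off 0x00 + 2 + imm 8 = 0xa8a6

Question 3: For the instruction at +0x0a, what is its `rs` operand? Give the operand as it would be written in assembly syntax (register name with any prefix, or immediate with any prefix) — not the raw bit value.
r0

[0a] 00 44 → 0x4400
  op=0x4400>>11=0x8 ⇒ eor (RR)
  [10:8] rd=4 = r4
  [7:5] rs=0 = r0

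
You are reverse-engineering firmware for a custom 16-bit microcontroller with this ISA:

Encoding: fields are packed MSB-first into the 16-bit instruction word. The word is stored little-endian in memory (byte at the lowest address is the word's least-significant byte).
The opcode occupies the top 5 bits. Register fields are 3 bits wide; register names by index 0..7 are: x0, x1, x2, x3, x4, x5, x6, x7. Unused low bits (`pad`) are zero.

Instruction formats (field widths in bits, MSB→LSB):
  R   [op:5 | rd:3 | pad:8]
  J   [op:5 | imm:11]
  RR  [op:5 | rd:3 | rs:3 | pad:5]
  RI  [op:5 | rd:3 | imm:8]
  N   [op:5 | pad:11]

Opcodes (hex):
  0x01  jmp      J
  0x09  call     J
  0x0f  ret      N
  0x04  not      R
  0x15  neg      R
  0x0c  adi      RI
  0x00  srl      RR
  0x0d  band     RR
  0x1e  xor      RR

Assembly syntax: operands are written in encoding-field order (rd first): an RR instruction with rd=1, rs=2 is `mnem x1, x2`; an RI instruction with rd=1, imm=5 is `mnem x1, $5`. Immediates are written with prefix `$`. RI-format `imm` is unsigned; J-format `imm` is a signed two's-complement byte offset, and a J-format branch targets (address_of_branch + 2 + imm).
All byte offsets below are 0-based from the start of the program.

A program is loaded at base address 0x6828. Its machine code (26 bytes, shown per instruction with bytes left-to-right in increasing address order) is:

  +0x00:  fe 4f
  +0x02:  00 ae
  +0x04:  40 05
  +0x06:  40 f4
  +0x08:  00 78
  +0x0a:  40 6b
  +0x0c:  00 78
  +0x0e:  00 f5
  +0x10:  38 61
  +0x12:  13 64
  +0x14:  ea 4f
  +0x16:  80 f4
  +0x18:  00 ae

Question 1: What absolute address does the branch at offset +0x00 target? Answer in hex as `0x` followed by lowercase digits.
0x6828

@+00  little-endian(fe 4f) = 0x4ffe
  op=0x4ffe>>11=0x9 ⇒ call (J)
  imm@[10:0]=0x7fe (s11→-2) ⇒ $-2
  target = base 0x6828 + off 0x00 + 2 + imm -2 = 0x6828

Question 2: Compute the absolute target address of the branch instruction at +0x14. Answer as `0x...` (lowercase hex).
0x6828

+0x14: ea 4f ⇒ word 0x4fea (little)
  op=0x4fea>>11=0x9 ⇒ call (J)
  imm: (w>>0)&0x7ff=0x7ea (s11→-22) → $-22
  target = base 0x6828 + off 0x14 + 2 + imm -22 = 0x6828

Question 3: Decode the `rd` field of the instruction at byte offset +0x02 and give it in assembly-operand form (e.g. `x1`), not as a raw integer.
x6

+0x02: 00 ae ⇒ word 0xae00 (little)
  op=0xae00>>11=0x15 ⇒ neg (R)
  rd: (w>>8)&0x7=0x6 → x6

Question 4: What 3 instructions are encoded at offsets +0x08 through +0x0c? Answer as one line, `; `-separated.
ret; band x3, x2; ret

+0x08: 00 78 ⇒ word 0x7800 (little)
  top 5b → 0xf → ret [N]
+0x0a: 40 6b ⇒ word 0x6b40 (little)
  top 5b → 0xd → band [RR]
  rd: (w>>8)&0x7=0x3 → x3
  rs: (w>>5)&0x7=0x2 → x2
+0x0c: 00 78 ⇒ word 0x7800 (little)
  top 5b → 0xf → ret [N]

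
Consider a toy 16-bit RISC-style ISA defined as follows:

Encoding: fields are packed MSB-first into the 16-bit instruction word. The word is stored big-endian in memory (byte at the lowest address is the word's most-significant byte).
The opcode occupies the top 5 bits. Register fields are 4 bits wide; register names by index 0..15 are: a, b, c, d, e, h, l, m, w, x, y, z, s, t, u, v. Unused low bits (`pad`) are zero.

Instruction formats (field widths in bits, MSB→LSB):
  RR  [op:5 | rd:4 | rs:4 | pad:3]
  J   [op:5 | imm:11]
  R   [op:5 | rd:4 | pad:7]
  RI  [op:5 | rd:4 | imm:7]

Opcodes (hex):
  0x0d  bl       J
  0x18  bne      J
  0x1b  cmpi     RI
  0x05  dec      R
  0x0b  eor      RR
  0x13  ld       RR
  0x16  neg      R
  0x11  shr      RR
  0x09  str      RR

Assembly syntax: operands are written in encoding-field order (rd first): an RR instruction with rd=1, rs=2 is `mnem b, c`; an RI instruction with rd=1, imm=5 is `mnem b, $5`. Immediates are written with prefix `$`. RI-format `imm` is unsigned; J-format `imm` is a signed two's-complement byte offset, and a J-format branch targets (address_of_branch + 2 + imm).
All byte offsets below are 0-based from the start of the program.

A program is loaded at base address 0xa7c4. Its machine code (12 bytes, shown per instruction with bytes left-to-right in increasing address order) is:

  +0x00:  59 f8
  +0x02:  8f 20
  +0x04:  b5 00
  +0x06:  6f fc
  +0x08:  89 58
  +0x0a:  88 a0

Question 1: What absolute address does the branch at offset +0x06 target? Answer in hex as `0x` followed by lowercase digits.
[06] 6f fc → 0x6ffc
  opcode bits[15:11]=0xd: bl/J
  imm@[10:0]=0x7fc (s11→-4) ⇒ $-4
  target = base 0xa7c4 + off 0x06 + 2 + imm -4 = 0xa7c8

0xa7c8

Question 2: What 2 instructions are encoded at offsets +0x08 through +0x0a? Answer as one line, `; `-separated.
shr c, z; shr b, e

[08] 89 58 → 0x8958
  op=0x8958>>11=0x11 ⇒ shr (RR)
  rd: (w>>7)&0xf=0x2 → c
  rs: (w>>3)&0xf=0xb → z
[0a] 88 a0 → 0x88a0
  op=0x88a0>>11=0x11 ⇒ shr (RR)
  rd: (w>>7)&0xf=0x1 → b
  rs: (w>>3)&0xf=0x4 → e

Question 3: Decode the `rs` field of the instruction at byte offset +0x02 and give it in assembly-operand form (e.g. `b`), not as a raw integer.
e

off 0x02: read 8f 20 as big → 0x8f20
  opcode bits[15:11]=0x11: shr/RR
  [10:7] rd=14 = u
  [6:3] rs=4 = e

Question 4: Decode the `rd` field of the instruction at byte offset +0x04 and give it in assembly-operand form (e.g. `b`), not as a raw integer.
off 0x04: read b5 00 as big → 0xb500
  top 5b → 0x16 → neg [R]
  [10:7] rd=10 = y

y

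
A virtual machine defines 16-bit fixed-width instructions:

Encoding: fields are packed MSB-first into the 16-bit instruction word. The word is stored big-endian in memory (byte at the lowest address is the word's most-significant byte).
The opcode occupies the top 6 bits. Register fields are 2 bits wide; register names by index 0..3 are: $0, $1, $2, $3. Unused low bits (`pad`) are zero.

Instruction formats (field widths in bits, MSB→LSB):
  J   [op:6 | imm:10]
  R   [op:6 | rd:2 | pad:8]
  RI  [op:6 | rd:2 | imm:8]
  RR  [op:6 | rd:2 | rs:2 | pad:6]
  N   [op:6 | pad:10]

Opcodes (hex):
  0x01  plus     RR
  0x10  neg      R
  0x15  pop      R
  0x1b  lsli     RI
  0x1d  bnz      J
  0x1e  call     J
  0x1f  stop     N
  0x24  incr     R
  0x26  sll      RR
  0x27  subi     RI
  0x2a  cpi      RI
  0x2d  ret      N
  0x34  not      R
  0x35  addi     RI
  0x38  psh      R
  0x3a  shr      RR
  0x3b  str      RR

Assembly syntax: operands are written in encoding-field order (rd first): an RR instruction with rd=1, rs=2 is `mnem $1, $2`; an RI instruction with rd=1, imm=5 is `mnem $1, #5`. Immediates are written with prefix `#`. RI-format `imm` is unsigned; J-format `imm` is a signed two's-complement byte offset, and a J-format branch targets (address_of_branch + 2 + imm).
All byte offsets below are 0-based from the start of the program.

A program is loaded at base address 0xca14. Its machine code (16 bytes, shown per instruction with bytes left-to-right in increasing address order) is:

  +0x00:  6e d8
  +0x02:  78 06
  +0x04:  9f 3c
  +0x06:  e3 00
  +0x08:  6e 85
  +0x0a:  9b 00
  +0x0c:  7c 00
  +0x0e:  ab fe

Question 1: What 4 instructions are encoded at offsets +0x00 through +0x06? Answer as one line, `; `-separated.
lsli $2, #216; call #6; subi $3, #60; psh $3

off 0x00: read 6e d8 as big → 0x6ed8
  opcode bits[15:10]=0x1b: lsli/RI
  [9:8] rd=2 = $2
  [7:0] imm=216 = #216
off 0x02: read 78 06 as big → 0x7806
  opcode bits[15:10]=0x1e: call/J
  [9:0] imm=6 = #6
off 0x04: read 9f 3c as big → 0x9f3c
  opcode bits[15:10]=0x27: subi/RI
  [9:8] rd=3 = $3
  [7:0] imm=60 = #60
off 0x06: read e3 00 as big → 0xe300
  opcode bits[15:10]=0x38: psh/R
  [9:8] rd=3 = $3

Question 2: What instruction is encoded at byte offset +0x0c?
stop

[0c] 7c 00 → 0x7c00
  top 6b → 0x1f → stop [N]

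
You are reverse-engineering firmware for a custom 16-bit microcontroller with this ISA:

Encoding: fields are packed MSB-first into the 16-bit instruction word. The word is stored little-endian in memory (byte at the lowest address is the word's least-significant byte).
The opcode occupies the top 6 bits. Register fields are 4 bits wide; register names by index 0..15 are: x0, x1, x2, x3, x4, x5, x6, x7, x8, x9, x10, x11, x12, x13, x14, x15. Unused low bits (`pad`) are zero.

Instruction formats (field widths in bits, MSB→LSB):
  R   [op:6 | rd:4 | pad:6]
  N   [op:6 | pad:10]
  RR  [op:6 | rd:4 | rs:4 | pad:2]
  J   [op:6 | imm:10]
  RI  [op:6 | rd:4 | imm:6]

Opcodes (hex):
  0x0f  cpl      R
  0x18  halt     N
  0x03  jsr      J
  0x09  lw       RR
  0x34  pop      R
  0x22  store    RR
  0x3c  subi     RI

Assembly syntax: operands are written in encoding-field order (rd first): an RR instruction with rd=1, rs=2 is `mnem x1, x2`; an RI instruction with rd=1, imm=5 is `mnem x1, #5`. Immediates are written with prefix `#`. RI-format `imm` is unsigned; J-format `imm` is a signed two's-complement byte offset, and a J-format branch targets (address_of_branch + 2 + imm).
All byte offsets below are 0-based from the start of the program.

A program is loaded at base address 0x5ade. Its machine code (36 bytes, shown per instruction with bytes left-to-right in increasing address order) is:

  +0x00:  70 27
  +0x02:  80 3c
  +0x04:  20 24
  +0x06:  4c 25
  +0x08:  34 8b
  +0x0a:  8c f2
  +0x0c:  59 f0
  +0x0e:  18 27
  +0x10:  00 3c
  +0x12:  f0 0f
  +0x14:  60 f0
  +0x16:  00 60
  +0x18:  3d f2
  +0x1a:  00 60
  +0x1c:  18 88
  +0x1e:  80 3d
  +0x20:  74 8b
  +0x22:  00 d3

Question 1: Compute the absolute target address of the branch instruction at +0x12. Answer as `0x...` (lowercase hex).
[12] f0 0f → 0x0ff0
  opcode bits[15:10]=0x3: jsr/J
  [9:0] imm=1008 (s10→-16) = #-16
  target = base 0x5ade + off 0x12 + 2 + imm -16 = 0x5ae2

0x5ae2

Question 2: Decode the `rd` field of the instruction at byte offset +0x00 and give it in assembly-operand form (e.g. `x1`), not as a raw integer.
@+00  little-endian(70 27) = 0x2770
  opcode bits[15:10]=0x9: lw/RR
  rd@[9:6]=0xd ⇒ x13
  rs@[5:2]=0xc ⇒ x12

x13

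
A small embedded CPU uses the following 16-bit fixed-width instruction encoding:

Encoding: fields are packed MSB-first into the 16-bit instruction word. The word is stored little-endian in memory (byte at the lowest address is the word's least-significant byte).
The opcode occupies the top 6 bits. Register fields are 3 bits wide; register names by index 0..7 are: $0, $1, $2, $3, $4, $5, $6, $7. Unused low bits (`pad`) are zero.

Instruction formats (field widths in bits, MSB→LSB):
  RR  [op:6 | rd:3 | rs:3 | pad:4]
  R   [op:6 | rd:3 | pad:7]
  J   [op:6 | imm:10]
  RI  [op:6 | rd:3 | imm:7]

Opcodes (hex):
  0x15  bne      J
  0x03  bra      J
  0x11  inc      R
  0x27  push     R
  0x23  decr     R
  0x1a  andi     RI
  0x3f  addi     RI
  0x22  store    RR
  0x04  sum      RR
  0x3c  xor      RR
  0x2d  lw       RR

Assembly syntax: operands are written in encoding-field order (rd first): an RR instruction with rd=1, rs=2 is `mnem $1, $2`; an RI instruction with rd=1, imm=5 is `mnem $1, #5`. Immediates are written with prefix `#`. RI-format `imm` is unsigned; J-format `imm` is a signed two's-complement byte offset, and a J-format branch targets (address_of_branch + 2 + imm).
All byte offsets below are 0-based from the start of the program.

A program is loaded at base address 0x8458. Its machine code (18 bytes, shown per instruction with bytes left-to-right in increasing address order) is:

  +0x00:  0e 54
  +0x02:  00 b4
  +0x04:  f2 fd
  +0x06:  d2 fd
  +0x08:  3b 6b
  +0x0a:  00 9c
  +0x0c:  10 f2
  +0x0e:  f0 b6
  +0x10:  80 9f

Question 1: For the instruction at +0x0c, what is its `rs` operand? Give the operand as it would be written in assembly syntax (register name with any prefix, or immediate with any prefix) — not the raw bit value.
@+0c  little-endian(10 f2) = 0xf210
  top 6b → 0x3c → xor [RR]
  [9:7] rd=4 = $4
  [6:4] rs=1 = $1

$1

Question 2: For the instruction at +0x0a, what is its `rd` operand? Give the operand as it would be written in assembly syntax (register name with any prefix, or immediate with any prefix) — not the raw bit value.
@+0a  little-endian(00 9c) = 0x9c00
  op=0x9c00>>10=0x27 ⇒ push (R)
  rd@[9:7]=0x0 ⇒ $0

$0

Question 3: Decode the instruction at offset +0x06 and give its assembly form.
addi $3, #82

off 0x06: read d2 fd as little → 0xfdd2
  top 6b → 0x3f → addi [RI]
  [9:7] rd=3 = $3
  [6:0] imm=82 = #82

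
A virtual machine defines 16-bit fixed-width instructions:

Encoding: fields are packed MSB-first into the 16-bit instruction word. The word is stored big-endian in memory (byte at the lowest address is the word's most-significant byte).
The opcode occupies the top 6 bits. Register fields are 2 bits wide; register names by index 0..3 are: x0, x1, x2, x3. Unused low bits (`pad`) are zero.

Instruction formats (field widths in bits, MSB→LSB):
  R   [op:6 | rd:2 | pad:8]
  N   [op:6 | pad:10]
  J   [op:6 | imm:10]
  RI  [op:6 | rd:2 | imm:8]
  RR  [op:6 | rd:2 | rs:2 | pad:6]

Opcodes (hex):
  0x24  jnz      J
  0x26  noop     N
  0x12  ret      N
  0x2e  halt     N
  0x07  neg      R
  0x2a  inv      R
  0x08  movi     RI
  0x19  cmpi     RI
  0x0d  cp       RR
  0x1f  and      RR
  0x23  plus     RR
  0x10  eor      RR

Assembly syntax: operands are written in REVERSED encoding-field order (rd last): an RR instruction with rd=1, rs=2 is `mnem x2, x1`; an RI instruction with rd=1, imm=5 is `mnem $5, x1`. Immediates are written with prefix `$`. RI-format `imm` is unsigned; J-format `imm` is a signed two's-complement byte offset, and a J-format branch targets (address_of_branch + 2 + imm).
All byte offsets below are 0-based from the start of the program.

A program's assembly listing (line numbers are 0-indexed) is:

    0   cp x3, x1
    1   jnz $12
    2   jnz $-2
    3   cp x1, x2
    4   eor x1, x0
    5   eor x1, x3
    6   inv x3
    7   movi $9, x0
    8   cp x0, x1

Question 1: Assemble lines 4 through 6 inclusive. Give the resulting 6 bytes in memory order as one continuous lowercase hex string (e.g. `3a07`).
line 4 (eor): pack op=0x10:6|rd=0:2|rs=1:2|pad=0:6 = 0x4040; big→ 40 40
line 5 (eor): pack op=0x10:6|rd=3:2|rs=1:2|pad=0:6 = 0x4340; big→ 43 40
line 6 (inv): pack op=0x2a:6|rd=3:2|pad=0:8 = 0xab00; big→ ab 00

40404340ab00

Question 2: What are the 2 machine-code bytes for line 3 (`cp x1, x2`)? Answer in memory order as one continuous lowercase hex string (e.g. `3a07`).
line 3 (cp): pack op=0xd:6|rd=2:2|rs=1:2|pad=0:6 = 0x3640; big→ 36 40

3640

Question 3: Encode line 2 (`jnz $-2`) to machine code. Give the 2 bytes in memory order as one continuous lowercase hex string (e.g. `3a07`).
2. jnz fields op=0x24:6|imm=-2:10 → word 93feh → 93 fe

93fe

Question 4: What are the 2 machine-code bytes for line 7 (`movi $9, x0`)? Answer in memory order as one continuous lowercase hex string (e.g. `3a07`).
line 7 (movi): pack op=0x8:6|rd=0:2|imm=9:8 = 0x2009; big→ 20 09

2009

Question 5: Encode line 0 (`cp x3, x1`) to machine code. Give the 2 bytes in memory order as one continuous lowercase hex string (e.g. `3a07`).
L0: cp op=0xd:6|rd=1:2|rs=3:2|pad=0:6 ⇒ 0x35c0 ⇒ big 35 c0

35c0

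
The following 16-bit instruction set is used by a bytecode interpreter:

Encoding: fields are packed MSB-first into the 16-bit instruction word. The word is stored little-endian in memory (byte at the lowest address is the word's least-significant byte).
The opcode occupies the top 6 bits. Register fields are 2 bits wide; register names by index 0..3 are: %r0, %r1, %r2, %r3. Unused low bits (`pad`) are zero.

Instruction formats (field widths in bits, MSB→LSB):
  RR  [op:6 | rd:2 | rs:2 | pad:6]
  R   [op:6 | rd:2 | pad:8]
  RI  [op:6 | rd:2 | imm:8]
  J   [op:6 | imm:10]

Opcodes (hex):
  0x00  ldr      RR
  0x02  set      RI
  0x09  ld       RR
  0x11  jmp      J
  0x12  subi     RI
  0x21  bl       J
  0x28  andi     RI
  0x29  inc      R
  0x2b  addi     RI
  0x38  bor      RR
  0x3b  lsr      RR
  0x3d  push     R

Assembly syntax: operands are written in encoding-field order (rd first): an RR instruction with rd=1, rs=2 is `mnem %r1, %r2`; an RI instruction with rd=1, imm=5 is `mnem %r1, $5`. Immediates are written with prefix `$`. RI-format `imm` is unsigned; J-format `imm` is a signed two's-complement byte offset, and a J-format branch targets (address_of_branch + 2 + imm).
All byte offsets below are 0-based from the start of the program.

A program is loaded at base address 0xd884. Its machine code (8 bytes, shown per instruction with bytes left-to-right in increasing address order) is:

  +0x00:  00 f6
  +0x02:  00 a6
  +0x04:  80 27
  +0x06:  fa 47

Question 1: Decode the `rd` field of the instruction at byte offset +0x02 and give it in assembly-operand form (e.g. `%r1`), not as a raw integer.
%r2

+0x02: 00 a6 ⇒ word 0xa600 (little)
  op=0xa600>>10=0x29 ⇒ inc (R)
  rd: (w>>8)&0x3=0x2 → %r2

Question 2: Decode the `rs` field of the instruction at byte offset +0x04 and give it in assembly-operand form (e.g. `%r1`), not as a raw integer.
@+04  little-endian(80 27) = 0x2780
  opcode bits[15:10]=0x9: ld/RR
  rd@[9:8]=0x3 ⇒ %r3
  rs@[7:6]=0x2 ⇒ %r2

%r2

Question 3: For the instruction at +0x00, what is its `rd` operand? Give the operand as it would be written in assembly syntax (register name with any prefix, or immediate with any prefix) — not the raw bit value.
[00] 00 f6 → 0xf600
  op=0xf600>>10=0x3d ⇒ push (R)
  rd@[9:8]=0x2 ⇒ %r2

%r2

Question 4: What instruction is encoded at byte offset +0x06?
off 0x06: read fa 47 as little → 0x47fa
  opcode bits[15:10]=0x11: jmp/J
  imm: (w>>0)&0x3ff=0x3fa (s10→-6) → $-6

jmp $-6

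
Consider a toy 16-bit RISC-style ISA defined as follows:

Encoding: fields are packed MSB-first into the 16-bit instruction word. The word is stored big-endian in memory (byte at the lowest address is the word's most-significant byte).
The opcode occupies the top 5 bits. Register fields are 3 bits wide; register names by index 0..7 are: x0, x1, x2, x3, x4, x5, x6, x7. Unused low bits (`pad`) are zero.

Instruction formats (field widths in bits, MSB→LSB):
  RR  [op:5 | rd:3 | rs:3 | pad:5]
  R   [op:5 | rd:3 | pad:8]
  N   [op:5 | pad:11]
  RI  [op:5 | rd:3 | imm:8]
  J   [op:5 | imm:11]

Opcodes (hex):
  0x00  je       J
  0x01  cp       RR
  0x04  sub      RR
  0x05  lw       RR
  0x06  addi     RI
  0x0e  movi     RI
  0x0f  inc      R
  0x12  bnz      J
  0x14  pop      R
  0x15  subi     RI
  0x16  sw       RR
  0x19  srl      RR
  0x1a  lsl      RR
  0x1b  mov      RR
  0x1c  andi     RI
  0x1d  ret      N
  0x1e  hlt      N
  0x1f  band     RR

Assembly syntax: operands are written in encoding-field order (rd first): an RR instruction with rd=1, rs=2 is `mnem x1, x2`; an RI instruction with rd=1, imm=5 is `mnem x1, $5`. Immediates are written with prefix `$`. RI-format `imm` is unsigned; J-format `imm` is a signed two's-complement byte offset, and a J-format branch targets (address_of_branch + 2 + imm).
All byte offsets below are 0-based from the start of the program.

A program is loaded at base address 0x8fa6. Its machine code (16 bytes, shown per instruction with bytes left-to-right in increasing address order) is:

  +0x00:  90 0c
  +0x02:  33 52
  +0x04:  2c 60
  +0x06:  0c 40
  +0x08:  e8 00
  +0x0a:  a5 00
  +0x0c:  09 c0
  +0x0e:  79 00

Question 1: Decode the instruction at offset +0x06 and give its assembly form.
[06] 0c 40 → 0x0c40
  op=0x0c40>>11=0x1 ⇒ cp (RR)
  rd: (w>>8)&0x7=0x4 → x4
  rs: (w>>5)&0x7=0x2 → x2

cp x4, x2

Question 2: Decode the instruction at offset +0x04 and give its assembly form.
lw x4, x3

+0x04: 2c 60 ⇒ word 0x2c60 (big)
  opcode bits[15:11]=0x5: lw/RR
  rd: (w>>8)&0x7=0x4 → x4
  rs: (w>>5)&0x7=0x3 → x3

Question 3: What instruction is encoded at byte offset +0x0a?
[0a] a5 00 → 0xa500
  opcode bits[15:11]=0x14: pop/R
  rd@[10:8]=0x5 ⇒ x5

pop x5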